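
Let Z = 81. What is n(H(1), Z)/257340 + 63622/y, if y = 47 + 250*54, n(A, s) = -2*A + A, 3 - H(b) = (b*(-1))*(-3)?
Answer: 63622/13547 ≈ 4.6964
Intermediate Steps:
H(b) = 3 - 3*b (H(b) = 3 - b*(-1)*(-3) = 3 - (-b)*(-3) = 3 - 3*b)
n(A, s) = -A
y = 13547 (y = 47 + 13500 = 13547)
n(H(1), Z)/257340 + 63622/y = -(3 - 3*1)/257340 + 63622/13547 = -(3 - 3)*(1/257340) + 63622*(1/13547) = -1*0*(1/257340) + 63622/13547 = 0*(1/257340) + 63622/13547 = 0 + 63622/13547 = 63622/13547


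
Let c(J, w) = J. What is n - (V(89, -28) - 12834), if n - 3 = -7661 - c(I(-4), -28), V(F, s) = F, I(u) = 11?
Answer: 5076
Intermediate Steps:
n = -7669 (n = 3 + (-7661 - 1*11) = 3 + (-7661 - 11) = 3 - 7672 = -7669)
n - (V(89, -28) - 12834) = -7669 - (89 - 12834) = -7669 - 1*(-12745) = -7669 + 12745 = 5076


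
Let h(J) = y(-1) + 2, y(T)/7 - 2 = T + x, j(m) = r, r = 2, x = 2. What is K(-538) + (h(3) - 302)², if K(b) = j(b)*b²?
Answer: 656729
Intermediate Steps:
j(m) = 2
y(T) = 28 + 7*T (y(T) = 14 + 7*(T + 2) = 14 + 7*(2 + T) = 14 + (14 + 7*T) = 28 + 7*T)
K(b) = 2*b²
h(J) = 23 (h(J) = (28 + 7*(-1)) + 2 = (28 - 7) + 2 = 21 + 2 = 23)
K(-538) + (h(3) - 302)² = 2*(-538)² + (23 - 302)² = 2*289444 + (-279)² = 578888 + 77841 = 656729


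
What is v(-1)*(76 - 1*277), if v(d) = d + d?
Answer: 402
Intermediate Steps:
v(d) = 2*d
v(-1)*(76 - 1*277) = (2*(-1))*(76 - 1*277) = -2*(76 - 277) = -2*(-201) = 402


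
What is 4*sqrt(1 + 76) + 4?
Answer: 4 + 4*sqrt(77) ≈ 39.100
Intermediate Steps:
4*sqrt(1 + 76) + 4 = 4*sqrt(77) + 4 = 4 + 4*sqrt(77)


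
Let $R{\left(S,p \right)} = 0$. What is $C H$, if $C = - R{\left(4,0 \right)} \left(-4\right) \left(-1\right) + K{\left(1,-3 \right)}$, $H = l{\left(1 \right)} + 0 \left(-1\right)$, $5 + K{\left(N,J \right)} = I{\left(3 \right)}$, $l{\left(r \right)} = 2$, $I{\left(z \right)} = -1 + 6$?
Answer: $0$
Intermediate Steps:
$I{\left(z \right)} = 5$
$K{\left(N,J \right)} = 0$ ($K{\left(N,J \right)} = -5 + 5 = 0$)
$H = 2$ ($H = 2 + 0 \left(-1\right) = 2 + 0 = 2$)
$C = 0$ ($C = - 0 \left(-4\right) \left(-1\right) + 0 = - 0 \left(-1\right) + 0 = \left(-1\right) 0 + 0 = 0 + 0 = 0$)
$C H = 0 \cdot 2 = 0$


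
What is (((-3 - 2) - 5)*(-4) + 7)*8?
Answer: 376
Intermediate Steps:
(((-3 - 2) - 5)*(-4) + 7)*8 = ((-5 - 5)*(-4) + 7)*8 = (-10*(-4) + 7)*8 = (40 + 7)*8 = 47*8 = 376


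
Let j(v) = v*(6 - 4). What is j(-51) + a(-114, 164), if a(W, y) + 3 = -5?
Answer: -110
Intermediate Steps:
j(v) = 2*v (j(v) = v*2 = 2*v)
a(W, y) = -8 (a(W, y) = -3 - 5 = -8)
j(-51) + a(-114, 164) = 2*(-51) - 8 = -102 - 8 = -110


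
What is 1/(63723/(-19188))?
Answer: -6396/21241 ≈ -0.30112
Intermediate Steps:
1/(63723/(-19188)) = 1/(63723*(-1/19188)) = 1/(-21241/6396) = -6396/21241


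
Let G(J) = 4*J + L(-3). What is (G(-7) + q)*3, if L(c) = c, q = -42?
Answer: -219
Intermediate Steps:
G(J) = -3 + 4*J (G(J) = 4*J - 3 = -3 + 4*J)
(G(-7) + q)*3 = ((-3 + 4*(-7)) - 42)*3 = ((-3 - 28) - 42)*3 = (-31 - 42)*3 = -73*3 = -219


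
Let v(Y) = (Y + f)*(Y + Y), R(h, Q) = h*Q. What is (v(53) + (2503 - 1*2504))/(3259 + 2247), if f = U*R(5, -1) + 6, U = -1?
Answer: 6783/5506 ≈ 1.2319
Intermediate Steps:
R(h, Q) = Q*h
f = 11 (f = -(-1)*5 + 6 = -1*(-5) + 6 = 5 + 6 = 11)
v(Y) = 2*Y*(11 + Y) (v(Y) = (Y + 11)*(Y + Y) = (11 + Y)*(2*Y) = 2*Y*(11 + Y))
(v(53) + (2503 - 1*2504))/(3259 + 2247) = (2*53*(11 + 53) + (2503 - 1*2504))/(3259 + 2247) = (2*53*64 + (2503 - 2504))/5506 = (6784 - 1)*(1/5506) = 6783*(1/5506) = 6783/5506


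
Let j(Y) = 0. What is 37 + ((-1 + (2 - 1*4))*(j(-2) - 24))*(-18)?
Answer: -1259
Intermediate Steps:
37 + ((-1 + (2 - 1*4))*(j(-2) - 24))*(-18) = 37 + ((-1 + (2 - 1*4))*(0 - 24))*(-18) = 37 + ((-1 + (2 - 4))*(-24))*(-18) = 37 + ((-1 - 2)*(-24))*(-18) = 37 - 3*(-24)*(-18) = 37 + 72*(-18) = 37 - 1296 = -1259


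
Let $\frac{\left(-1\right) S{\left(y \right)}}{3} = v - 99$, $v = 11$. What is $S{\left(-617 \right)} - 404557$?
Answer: $-404293$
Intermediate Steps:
$S{\left(y \right)} = 264$ ($S{\left(y \right)} = - 3 \left(11 - 99\right) = \left(-3\right) \left(-88\right) = 264$)
$S{\left(-617 \right)} - 404557 = 264 - 404557 = -404293$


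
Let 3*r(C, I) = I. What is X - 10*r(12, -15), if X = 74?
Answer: 124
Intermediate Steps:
r(C, I) = I/3
X - 10*r(12, -15) = 74 - 10*(-15)/3 = 74 - 10*(-5) = 74 + 50 = 124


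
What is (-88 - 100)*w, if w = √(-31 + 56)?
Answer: -940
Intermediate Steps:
w = 5 (w = √25 = 5)
(-88 - 100)*w = (-88 - 100)*5 = -188*5 = -940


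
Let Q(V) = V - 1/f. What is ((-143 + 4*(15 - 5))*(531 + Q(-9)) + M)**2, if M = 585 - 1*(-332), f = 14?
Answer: 547278887089/196 ≈ 2.7922e+9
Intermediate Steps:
Q(V) = -1/14 + V (Q(V) = V - 1/14 = -1/14 + V)
M = 917 (M = 585 + 332 = 917)
((-143 + 4*(15 - 5))*(531 + Q(-9)) + M)**2 = ((-143 + 4*(15 - 5))*(531 + (-1/14 - 9)) + 917)**2 = ((-143 + 4*10)*(531 - 127/14) + 917)**2 = ((-143 + 40)*(7307/14) + 917)**2 = (-103*7307/14 + 917)**2 = (-752621/14 + 917)**2 = (-739783/14)**2 = 547278887089/196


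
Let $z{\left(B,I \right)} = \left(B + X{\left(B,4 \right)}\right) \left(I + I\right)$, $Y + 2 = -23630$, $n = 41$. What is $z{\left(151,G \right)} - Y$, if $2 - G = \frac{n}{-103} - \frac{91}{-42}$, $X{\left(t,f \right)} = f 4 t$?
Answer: $\frac{7669369}{309} \approx 24820.0$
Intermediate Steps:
$Y = -23632$ ($Y = -2 - 23630 = -23632$)
$X{\left(t,f \right)} = 4 f t$
$G = \frac{143}{618}$ ($G = 2 - \left(\frac{41}{-103} - \frac{91}{-42}\right) = 2 - \left(41 \left(- \frac{1}{103}\right) - - \frac{13}{6}\right) = 2 - \left(- \frac{41}{103} + \frac{13}{6}\right) = 2 - \frac{1093}{618} = \frac{143}{618} \approx 0.23139$)
$z{\left(B,I \right)} = 34 B I$ ($z{\left(B,I \right)} = \left(B + 4 \cdot 4 B\right) \left(I + I\right) = \left(B + 16 B\right) 2 I = 17 B 2 I = 34 B I$)
$z{\left(151,G \right)} - Y = 34 \cdot 151 \cdot \frac{143}{618} - -23632 = \frac{367081}{309} + 23632 = \frac{7669369}{309}$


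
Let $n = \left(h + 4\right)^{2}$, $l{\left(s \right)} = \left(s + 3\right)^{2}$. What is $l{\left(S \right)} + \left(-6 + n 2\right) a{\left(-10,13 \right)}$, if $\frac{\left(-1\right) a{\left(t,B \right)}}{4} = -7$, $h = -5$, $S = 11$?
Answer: $84$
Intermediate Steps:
$a{\left(t,B \right)} = 28$ ($a{\left(t,B \right)} = \left(-4\right) \left(-7\right) = 28$)
$l{\left(s \right)} = \left(3 + s\right)^{2}$
$n = 1$ ($n = \left(-5 + 4\right)^{2} = \left(-1\right)^{2} = 1$)
$l{\left(S \right)} + \left(-6 + n 2\right) a{\left(-10,13 \right)} = \left(3 + 11\right)^{2} + \left(-6 + 1 \cdot 2\right) 28 = 14^{2} + \left(-6 + 2\right) 28 = 196 - 112 = 84$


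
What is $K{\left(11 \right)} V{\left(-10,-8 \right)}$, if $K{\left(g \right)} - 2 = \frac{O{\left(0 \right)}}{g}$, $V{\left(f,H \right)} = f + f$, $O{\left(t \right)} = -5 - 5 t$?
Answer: $- \frac{340}{11} \approx -30.909$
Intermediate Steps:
$V{\left(f,H \right)} = 2 f$
$K{\left(g \right)} = 2 - \frac{5}{g}$ ($K{\left(g \right)} = 2 + \frac{-5 - 0}{g} = 2 + \frac{-5 + 0}{g} = 2 - \frac{5}{g}$)
$K{\left(11 \right)} V{\left(-10,-8 \right)} = \left(2 - \frac{5}{11}\right) 2 \left(-10\right) = \left(2 - \frac{5}{11}\right) \left(-20\right) = \frac{17}{11} \left(-20\right) = - \frac{340}{11}$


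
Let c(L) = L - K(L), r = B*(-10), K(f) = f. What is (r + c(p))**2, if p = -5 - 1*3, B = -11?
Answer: 12100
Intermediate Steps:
p = -8 (p = -5 - 3 = -8)
r = 110 (r = -11*(-10) = 110)
c(L) = 0 (c(L) = L - L = 0)
(r + c(p))**2 = (110 + 0)**2 = 110**2 = 12100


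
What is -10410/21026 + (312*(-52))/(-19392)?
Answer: 725287/2123626 ≈ 0.34153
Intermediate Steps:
-10410/21026 + (312*(-52))/(-19392) = -10410*1/21026 - 16224*(-1/19392) = -5205/10513 + 169/202 = 725287/2123626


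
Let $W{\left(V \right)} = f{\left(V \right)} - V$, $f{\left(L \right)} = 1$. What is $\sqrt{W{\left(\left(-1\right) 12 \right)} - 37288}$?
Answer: $5 i \sqrt{1491} \approx 193.07 i$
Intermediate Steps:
$W{\left(V \right)} = 1 - V$
$\sqrt{W{\left(\left(-1\right) 12 \right)} - 37288} = \sqrt{\left(1 - \left(-1\right) 12\right) - 37288} = \sqrt{\left(1 - -12\right) - 37288} = \sqrt{\left(1 + 12\right) - 37288} = \sqrt{13 - 37288} = \sqrt{-37275} = 5 i \sqrt{1491}$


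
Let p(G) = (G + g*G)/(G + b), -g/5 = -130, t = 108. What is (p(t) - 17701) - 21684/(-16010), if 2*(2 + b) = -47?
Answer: -1483500221/88055 ≈ -16847.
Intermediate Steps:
b = -51/2 (b = -2 + (½)*(-47) = -2 - 47/2 = -51/2 ≈ -25.500)
g = 650 (g = -5*(-130) = 650)
p(G) = 651*G/(-51/2 + G) (p(G) = (G + 650*G)/(G - 51/2) = (651*G)/(-51/2 + G) = 651*G/(-51/2 + G))
(p(t) - 17701) - 21684/(-16010) = (1302*108/(-51 + 2*108) - 17701) - 21684/(-16010) = (1302*108/(-51 + 216) - 17701) - 21684*(-1/16010) = (1302*108/165 - 17701) + 10842/8005 = (1302*108*(1/165) - 17701) + 10842/8005 = (46872/55 - 17701) + 10842/8005 = -926683/55 + 10842/8005 = -1483500221/88055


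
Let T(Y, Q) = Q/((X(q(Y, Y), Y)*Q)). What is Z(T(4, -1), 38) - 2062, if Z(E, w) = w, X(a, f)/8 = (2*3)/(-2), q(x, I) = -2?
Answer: -2024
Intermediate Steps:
X(a, f) = -24 (X(a, f) = 8*((2*3)/(-2)) = 8*(6*(-1/2)) = 8*(-3) = -24)
T(Y, Q) = -1/24 (T(Y, Q) = Q/((-24*Q)) = Q*(-1/(24*Q)) = -1/24)
Z(T(4, -1), 38) - 2062 = 38 - 2062 = -2024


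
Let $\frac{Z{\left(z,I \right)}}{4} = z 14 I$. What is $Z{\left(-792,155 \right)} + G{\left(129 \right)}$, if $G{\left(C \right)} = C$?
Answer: $-6874431$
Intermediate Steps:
$Z{\left(z,I \right)} = 56 I z$ ($Z{\left(z,I \right)} = 4 z 14 I = 4 \cdot 14 z I = 4 \cdot 14 I z = 56 I z$)
$Z{\left(-792,155 \right)} + G{\left(129 \right)} = 56 \cdot 155 \left(-792\right) + 129 = -6874560 + 129 = -6874431$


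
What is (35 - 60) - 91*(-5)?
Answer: 430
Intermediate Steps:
(35 - 60) - 91*(-5) = -25 + 455 = 430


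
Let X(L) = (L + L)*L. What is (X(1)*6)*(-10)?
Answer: -120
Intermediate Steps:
X(L) = 2*L² (X(L) = (2*L)*L = 2*L²)
(X(1)*6)*(-10) = ((2*1²)*6)*(-10) = ((2*1)*6)*(-10) = (2*6)*(-10) = 12*(-10) = -120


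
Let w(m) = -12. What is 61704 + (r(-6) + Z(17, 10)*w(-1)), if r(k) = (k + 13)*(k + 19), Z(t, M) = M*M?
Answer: 60595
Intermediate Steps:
Z(t, M) = M²
r(k) = (13 + k)*(19 + k)
61704 + (r(-6) + Z(17, 10)*w(-1)) = 61704 + ((247 + (-6)² + 32*(-6)) + 10²*(-12)) = 61704 + ((247 + 36 - 192) + 100*(-12)) = 61704 + (91 - 1200) = 61704 - 1109 = 60595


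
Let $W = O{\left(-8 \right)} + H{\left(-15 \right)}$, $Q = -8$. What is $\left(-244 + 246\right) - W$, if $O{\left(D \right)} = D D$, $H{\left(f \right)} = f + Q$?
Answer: $-39$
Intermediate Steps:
$H{\left(f \right)} = -8 + f$ ($H{\left(f \right)} = f - 8 = -8 + f$)
$O{\left(D \right)} = D^{2}$
$W = 41$ ($W = \left(-8\right)^{2} - 23 = 64 - 23 = 41$)
$\left(-244 + 246\right) - W = \left(-244 + 246\right) - 41 = 2 - 41 = -39$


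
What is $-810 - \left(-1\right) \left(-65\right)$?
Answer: $-875$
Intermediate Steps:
$-810 - \left(-1\right) \left(-65\right) = -810 - 65 = -875$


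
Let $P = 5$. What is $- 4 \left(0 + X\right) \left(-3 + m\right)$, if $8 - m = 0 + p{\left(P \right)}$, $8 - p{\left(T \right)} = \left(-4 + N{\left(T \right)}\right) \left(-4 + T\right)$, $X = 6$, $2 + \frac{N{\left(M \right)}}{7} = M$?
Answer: $-336$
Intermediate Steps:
$N{\left(M \right)} = -14 + 7 M$
$p{\left(T \right)} = 8 - \left(-18 + 7 T\right) \left(-4 + T\right)$ ($p{\left(T \right)} = 8 - \left(-4 + \left(-14 + 7 T\right)\right) \left(-4 + T\right) = 8 - \left(-18 + 7 T\right) \left(-4 + T\right)$)
$m = 17$ ($m = 8 - \left(0 - \left(-166 + 175\right)\right) = 8 - \left(0 - 9\right) = 8 - -9 = 8 + 9 = 17$)
$- 4 \left(0 + X\right) \left(-3 + m\right) = - 4 \left(0 + 6\right) \left(-3 + 17\right) = - 4 \cdot 6 \cdot 14 = \left(-4\right) 84 = -336$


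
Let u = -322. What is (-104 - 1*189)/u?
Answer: 293/322 ≈ 0.90994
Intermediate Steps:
(-104 - 1*189)/u = (-104 - 1*189)/(-322) = (-104 - 189)*(-1/322) = -293*(-1/322) = 293/322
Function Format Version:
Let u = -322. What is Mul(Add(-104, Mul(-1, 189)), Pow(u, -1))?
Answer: Rational(293, 322) ≈ 0.90994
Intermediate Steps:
Mul(Add(-104, Mul(-1, 189)), Pow(u, -1)) = Mul(Add(-104, Mul(-1, 189)), Pow(-322, -1)) = Mul(Add(-104, -189), Rational(-1, 322)) = Mul(-293, Rational(-1, 322)) = Rational(293, 322)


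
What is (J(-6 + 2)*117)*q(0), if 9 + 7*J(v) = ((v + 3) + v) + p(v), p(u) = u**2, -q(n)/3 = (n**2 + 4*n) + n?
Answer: 0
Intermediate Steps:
q(n) = -15*n - 3*n**2 (q(n) = -3*((n**2 + 4*n) + n) = -3*(n**2 + 5*n) = -15*n - 3*n**2)
J(v) = -6/7 + v**2/7 + 2*v/7 (J(v) = -9/7 + (((v + 3) + v) + v**2)/7 = -9/7 + (((3 + v) + v) + v**2)/7 = -9/7 + ((3 + 2*v) + v**2)/7 = -9/7 + (3 + v**2 + 2*v)/7 = -9/7 + (3/7 + v**2/7 + 2*v/7) = -6/7 + v**2/7 + 2*v/7)
(J(-6 + 2)*117)*q(0) = ((-6/7 + (-6 + 2)**2/7 + 2*(-6 + 2)/7)*117)*(-3*0*(5 + 0)) = ((-6/7 + (1/7)*(-4)**2 + (2/7)*(-4))*117)*(-3*0*5) = ((-6/7 + (1/7)*16 - 8/7)*117)*0 = ((-6/7 + 16/7 - 8/7)*117)*0 = ((2/7)*117)*0 = (234/7)*0 = 0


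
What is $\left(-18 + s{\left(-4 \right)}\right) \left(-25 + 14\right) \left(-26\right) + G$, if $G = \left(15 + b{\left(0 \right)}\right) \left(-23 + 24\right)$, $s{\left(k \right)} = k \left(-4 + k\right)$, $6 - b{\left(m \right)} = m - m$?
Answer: $4025$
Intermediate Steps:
$b{\left(m \right)} = 6$ ($b{\left(m \right)} = 6 - \left(m - m\right) = 6 - 0 = 6 + 0 = 6$)
$G = 21$ ($G = \left(15 + 6\right) \left(-23 + 24\right) = 21 \cdot 1 = 21$)
$\left(-18 + s{\left(-4 \right)}\right) \left(-25 + 14\right) \left(-26\right) + G = \left(-18 - 4 \left(-4 - 4\right)\right) \left(-25 + 14\right) \left(-26\right) + 21 = \left(-18 - -32\right) \left(-11\right) \left(-26\right) + 21 = \left(-18 + 32\right) \left(-11\right) \left(-26\right) + 21 = 14 \left(-11\right) \left(-26\right) + 21 = \left(-154\right) \left(-26\right) + 21 = 4004 + 21 = 4025$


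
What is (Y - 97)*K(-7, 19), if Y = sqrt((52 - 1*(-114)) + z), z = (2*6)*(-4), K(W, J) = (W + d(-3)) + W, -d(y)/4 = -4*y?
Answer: 6014 - 62*sqrt(118) ≈ 5340.5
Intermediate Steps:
d(y) = 16*y (d(y) = -(-16)*y = 16*y)
K(W, J) = -48 + 2*W (K(W, J) = (W + 16*(-3)) + W = (W - 48) + W = (-48 + W) + W = -48 + 2*W)
z = -48 (z = 12*(-4) = -48)
Y = sqrt(118) (Y = sqrt((52 - 1*(-114)) - 48) = sqrt((52 + 114) - 48) = sqrt(166 - 48) = sqrt(118) ≈ 10.863)
(Y - 97)*K(-7, 19) = (sqrt(118) - 97)*(-48 + 2*(-7)) = (-97 + sqrt(118))*(-48 - 14) = (-97 + sqrt(118))*(-62) = 6014 - 62*sqrt(118)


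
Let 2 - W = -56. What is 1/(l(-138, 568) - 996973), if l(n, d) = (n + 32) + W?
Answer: -1/997021 ≈ -1.0030e-6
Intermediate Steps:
W = 58 (W = 2 - 1*(-56) = 2 + 56 = 58)
l(n, d) = 90 + n (l(n, d) = (n + 32) + 58 = (32 + n) + 58 = 90 + n)
1/(l(-138, 568) - 996973) = 1/((90 - 138) - 996973) = 1/(-48 - 996973) = 1/(-997021) = -1/997021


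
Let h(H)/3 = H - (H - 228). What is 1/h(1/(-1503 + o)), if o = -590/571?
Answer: 1/684 ≈ 0.0014620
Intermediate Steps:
o = -590/571 (o = -590*1/571 = -590/571 ≈ -1.0333)
h(H) = 684 (h(H) = 3*(H - (H - 228)) = 3*(H - (-228 + H)) = 3*(H + (228 - H)) = 3*228 = 684)
1/h(1/(-1503 + o)) = 1/684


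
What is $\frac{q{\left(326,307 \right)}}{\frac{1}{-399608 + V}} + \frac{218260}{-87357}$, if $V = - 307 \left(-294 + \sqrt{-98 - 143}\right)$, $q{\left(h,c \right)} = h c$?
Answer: $- \frac{2704604754030160}{87357} - 30725174 i \sqrt{241} \approx -3.096 \cdot 10^{10} - 4.7698 \cdot 10^{8} i$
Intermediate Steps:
$q{\left(h,c \right)} = c h$
$V = 90258 - 307 i \sqrt{241}$ ($V = - 307 \left(-294 + \sqrt{-241}\right) = - 307 \left(-294 + i \sqrt{241}\right) = 90258 - 307 i \sqrt{241} \approx 90258.0 - 4765.9 i$)
$\frac{q{\left(326,307 \right)}}{\frac{1}{-399608 + V}} + \frac{218260}{-87357} = \frac{307 \cdot 326}{\frac{1}{-399608 + \left(90258 - 307 i \sqrt{241}\right)}} + \frac{218260}{-87357} = \frac{100082}{\frac{1}{-309350 - 307 i \sqrt{241}}} + 218260 \left(- \frac{1}{87357}\right) = 100082 \left(-309350 - 307 i \sqrt{241}\right) - \frac{218260}{87357} = \left(-30960366700 - 30725174 i \sqrt{241}\right) - \frac{218260}{87357} = - \frac{2704604754030160}{87357} - 30725174 i \sqrt{241}$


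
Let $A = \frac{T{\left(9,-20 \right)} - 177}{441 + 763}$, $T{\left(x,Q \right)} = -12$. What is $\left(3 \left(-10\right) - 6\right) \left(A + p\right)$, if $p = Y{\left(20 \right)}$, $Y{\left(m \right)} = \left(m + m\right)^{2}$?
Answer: $- \frac{2476557}{43} \approx -57594.0$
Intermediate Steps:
$Y{\left(m \right)} = 4 m^{2}$ ($Y{\left(m \right)} = \left(2 m\right)^{2} = 4 m^{2}$)
$p = 1600$ ($p = 4 \cdot 20^{2} = 4 \cdot 400 = 1600$)
$A = - \frac{27}{172}$ ($A = \frac{-12 - 177}{441 + 763} = - \frac{189}{1204} = \left(-189\right) \frac{1}{1204} = - \frac{27}{172} \approx -0.15698$)
$\left(3 \left(-10\right) - 6\right) \left(A + p\right) = \left(3 \left(-10\right) - 6\right) \left(- \frac{27}{172} + 1600\right) = \left(-30 - 6\right) \frac{275173}{172} = \left(-36\right) \frac{275173}{172} = - \frac{2476557}{43}$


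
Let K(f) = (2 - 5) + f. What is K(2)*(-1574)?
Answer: 1574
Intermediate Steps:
K(f) = -3 + f
K(2)*(-1574) = (-3 + 2)*(-1574) = -1*(-1574) = 1574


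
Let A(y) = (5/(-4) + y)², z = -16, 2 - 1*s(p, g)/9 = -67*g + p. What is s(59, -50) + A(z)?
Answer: -485847/16 ≈ -30365.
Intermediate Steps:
s(p, g) = 18 - 9*p + 603*g (s(p, g) = 18 - 9*(-67*g + p) = 18 - 9*(p - 67*g) = 18 + (-9*p + 603*g) = 18 - 9*p + 603*g)
A(y) = (-5/4 + y)² (A(y) = (5*(-¼) + y)² = (-5/4 + y)²)
s(59, -50) + A(z) = (18 - 9*59 + 603*(-50)) + (-5 + 4*(-16))²/16 = (18 - 531 - 30150) + (-5 - 64)²/16 = -30663 + (1/16)*(-69)² = -30663 + (1/16)*4761 = -30663 + 4761/16 = -485847/16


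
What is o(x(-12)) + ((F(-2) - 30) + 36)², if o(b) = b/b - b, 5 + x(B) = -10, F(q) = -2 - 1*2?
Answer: 20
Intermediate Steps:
F(q) = -4 (F(q) = -2 - 2 = -4)
x(B) = -15 (x(B) = -5 - 10 = -15)
o(b) = 1 - b
o(x(-12)) + ((F(-2) - 30) + 36)² = (1 - 1*(-15)) + ((-4 - 30) + 36)² = (1 + 15) + (-34 + 36)² = 16 + 2² = 16 + 4 = 20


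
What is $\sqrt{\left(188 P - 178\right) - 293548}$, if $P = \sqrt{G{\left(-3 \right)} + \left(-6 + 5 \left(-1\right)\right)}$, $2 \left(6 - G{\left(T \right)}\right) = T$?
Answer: $\sqrt{-293726 + 94 i \sqrt{14}} \approx 0.324 + 541.96 i$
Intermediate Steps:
$G{\left(T \right)} = 6 - \frac{T}{2}$
$P = \frac{i \sqrt{14}}{2}$ ($P = \sqrt{\left(6 - - \frac{3}{2}\right) + \left(-6 + 5 \left(-1\right)\right)} = \sqrt{\left(6 + \frac{3}{2}\right) - 11} = \sqrt{\frac{15}{2} - 11} = \sqrt{- \frac{7}{2}} = \frac{i \sqrt{14}}{2} \approx 1.8708 i$)
$\sqrt{\left(188 P - 178\right) - 293548} = \sqrt{\left(188 \frac{i \sqrt{14}}{2} - 178\right) - 293548} = \sqrt{\left(94 i \sqrt{14} - 178\right) - 293548} = \sqrt{\left(-178 + 94 i \sqrt{14}\right) - 293548} = \sqrt{-293726 + 94 i \sqrt{14}}$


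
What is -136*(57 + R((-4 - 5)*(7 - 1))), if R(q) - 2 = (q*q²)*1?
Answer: 21407080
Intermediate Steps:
R(q) = 2 + q³ (R(q) = 2 + (q*q²)*1 = 2 + q³*1 = 2 + q³)
-136*(57 + R((-4 - 5)*(7 - 1))) = -136*(57 + (2 + ((-4 - 5)*(7 - 1))³)) = -136*(57 + (2 + (-9*6)³)) = -136*(57 + (2 + (-54)³)) = -136*(57 + (2 - 157464)) = -136*(57 - 157462) = -136*(-157405) = 21407080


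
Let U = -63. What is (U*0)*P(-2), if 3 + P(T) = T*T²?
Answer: 0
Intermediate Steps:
P(T) = -3 + T³ (P(T) = -3 + T*T² = -3 + T³)
(U*0)*P(-2) = (-63*0)*(-3 + (-2)³) = 0*(-3 - 8) = 0*(-11) = 0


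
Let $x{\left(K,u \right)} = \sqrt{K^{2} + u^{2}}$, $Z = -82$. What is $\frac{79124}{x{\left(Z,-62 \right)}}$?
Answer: $\frac{19781 \sqrt{2642}}{1321} \approx 769.68$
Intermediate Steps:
$\frac{79124}{x{\left(Z,-62 \right)}} = \frac{79124}{\sqrt{\left(-82\right)^{2} + \left(-62\right)^{2}}} = \frac{79124}{\sqrt{6724 + 3844}} = \frac{79124}{\sqrt{10568}} = \frac{79124}{2 \sqrt{2642}} = 79124 \frac{\sqrt{2642}}{5284} = \frac{19781 \sqrt{2642}}{1321}$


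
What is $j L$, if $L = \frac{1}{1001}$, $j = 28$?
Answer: $\frac{4}{143} \approx 0.027972$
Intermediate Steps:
$L = \frac{1}{1001} \approx 0.000999$
$j L = 28 \cdot \frac{1}{1001} = \frac{4}{143}$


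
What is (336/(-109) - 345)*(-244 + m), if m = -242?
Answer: 18439326/109 ≈ 1.6917e+5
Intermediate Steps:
(336/(-109) - 345)*(-244 + m) = (336/(-109) - 345)*(-244 - 242) = (336*(-1/109) - 345)*(-486) = (-336/109 - 345)*(-486) = -37941/109*(-486) = 18439326/109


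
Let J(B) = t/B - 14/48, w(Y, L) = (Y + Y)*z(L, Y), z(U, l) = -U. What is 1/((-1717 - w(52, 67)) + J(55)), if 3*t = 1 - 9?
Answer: 1320/6930871 ≈ 0.00019045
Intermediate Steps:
t = -8/3 (t = (1 - 9)/3 = (⅓)*(-8) = -8/3 ≈ -2.6667)
w(Y, L) = -2*L*Y (w(Y, L) = (Y + Y)*(-L) = (2*Y)*(-L) = -2*L*Y)
J(B) = -7/24 - 8/(3*B) (J(B) = -8/(3*B) - 14/48 = -8/(3*B) - 14*1/48 = -8/(3*B) - 7/24 = -7/24 - 8/(3*B))
1/((-1717 - w(52, 67)) + J(55)) = 1/((-1717 - (-2)*67*52) + (1/24)*(-64 - 7*55)/55) = 1/((-1717 - 1*(-6968)) + (1/24)*(1/55)*(-64 - 385)) = 1/((-1717 + 6968) + (1/24)*(1/55)*(-449)) = 1/(5251 - 449/1320) = 1/(6930871/1320) = 1320/6930871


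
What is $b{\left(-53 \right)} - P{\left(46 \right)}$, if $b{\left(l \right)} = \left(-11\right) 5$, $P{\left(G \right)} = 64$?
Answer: $-119$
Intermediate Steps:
$b{\left(l \right)} = -55$
$b{\left(-53 \right)} - P{\left(46 \right)} = -55 - 64 = -119$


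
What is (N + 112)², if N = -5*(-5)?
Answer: 18769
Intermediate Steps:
N = 25
(N + 112)² = (25 + 112)² = 137² = 18769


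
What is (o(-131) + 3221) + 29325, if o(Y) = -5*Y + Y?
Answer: 33070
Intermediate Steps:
o(Y) = -4*Y
(o(-131) + 3221) + 29325 = (-4*(-131) + 3221) + 29325 = (524 + 3221) + 29325 = 3745 + 29325 = 33070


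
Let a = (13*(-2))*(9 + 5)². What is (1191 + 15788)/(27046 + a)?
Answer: 16979/21950 ≈ 0.77353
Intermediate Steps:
a = -5096 (a = -26*14² = -26*196 = -5096)
(1191 + 15788)/(27046 + a) = (1191 + 15788)/(27046 - 5096) = 16979/21950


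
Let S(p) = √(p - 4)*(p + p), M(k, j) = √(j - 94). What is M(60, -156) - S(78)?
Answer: -156*√74 + 5*I*√10 ≈ -1342.0 + 15.811*I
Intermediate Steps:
M(k, j) = √(-94 + j)
S(p) = 2*p*√(-4 + p) (S(p) = √(-4 + p)*(2*p) = 2*p*√(-4 + p))
M(60, -156) - S(78) = √(-94 - 156) - 2*78*√(-4 + 78) = √(-250) - 2*78*√74 = 5*I*√10 - 156*√74 = -156*√74 + 5*I*√10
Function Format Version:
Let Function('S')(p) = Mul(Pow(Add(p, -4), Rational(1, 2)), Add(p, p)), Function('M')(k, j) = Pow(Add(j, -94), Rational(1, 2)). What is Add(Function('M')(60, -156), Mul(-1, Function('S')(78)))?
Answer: Add(Mul(-156, Pow(74, Rational(1, 2))), Mul(5, I, Pow(10, Rational(1, 2)))) ≈ Add(-1342.0, Mul(15.811, I))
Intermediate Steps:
Function('M')(k, j) = Pow(Add(-94, j), Rational(1, 2))
Function('S')(p) = Mul(2, p, Pow(Add(-4, p), Rational(1, 2))) (Function('S')(p) = Mul(Pow(Add(-4, p), Rational(1, 2)), Mul(2, p)) = Mul(2, p, Pow(Add(-4, p), Rational(1, 2))))
Add(Function('M')(60, -156), Mul(-1, Function('S')(78))) = Add(Pow(Add(-94, -156), Rational(1, 2)), Mul(-1, Mul(2, 78, Pow(Add(-4, 78), Rational(1, 2))))) = Add(Pow(-250, Rational(1, 2)), Mul(-1, Mul(2, 78, Pow(74, Rational(1, 2))))) = Add(Mul(5, I, Pow(10, Rational(1, 2))), Mul(-1, Mul(156, Pow(74, Rational(1, 2))))) = Add(Mul(5, I, Pow(10, Rational(1, 2))), Mul(-156, Pow(74, Rational(1, 2)))) = Add(Mul(-156, Pow(74, Rational(1, 2))), Mul(5, I, Pow(10, Rational(1, 2))))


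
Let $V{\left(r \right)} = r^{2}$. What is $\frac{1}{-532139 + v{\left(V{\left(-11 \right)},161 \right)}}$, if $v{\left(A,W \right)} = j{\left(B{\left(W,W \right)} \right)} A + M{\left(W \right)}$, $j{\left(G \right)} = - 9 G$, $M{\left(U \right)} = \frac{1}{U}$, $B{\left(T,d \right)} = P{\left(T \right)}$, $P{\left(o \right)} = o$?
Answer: $- \frac{161}{113902347} \approx -1.4135 \cdot 10^{-6}$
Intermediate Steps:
$B{\left(T,d \right)} = T$
$v{\left(A,W \right)} = \frac{1}{W} - 9 A W$ ($v{\left(A,W \right)} = - 9 W A + \frac{1}{W} = - 9 A W + \frac{1}{W} = \frac{1}{W} - 9 A W$)
$\frac{1}{-532139 + v{\left(V{\left(-11 \right)},161 \right)}} = \frac{1}{-532139 + \left(\frac{1}{161} - 9 \left(-11\right)^{2} \cdot 161\right)} = \frac{1}{-532139 + \left(\frac{1}{161} - 1089 \cdot 161\right)} = \frac{1}{-532139 + \left(\frac{1}{161} - 175329\right)} = \frac{1}{-532139 - \frac{28227968}{161}} = \frac{1}{- \frac{113902347}{161}} = - \frac{161}{113902347}$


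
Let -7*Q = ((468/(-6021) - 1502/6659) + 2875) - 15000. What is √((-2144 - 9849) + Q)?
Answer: 2*I*√2494526726573313495/31184097 ≈ 101.3*I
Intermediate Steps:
Q = 54016661981/31184097 (Q = -(((468/(-6021) - 1502/6659) + 2875) - 15000)/7 = -(((468*(-1/6021) - 1502*1/6659) + 2875) - 15000)/7 = -(((-52/669 - 1502/6659) + 2875) - 15000)/7 = -((-1351106/4454871 + 2875) - 15000)/7 = -(12806403019/4454871 - 15000)/7 = -⅐*(-54016661981/4454871) = 54016661981/31184097 ≈ 1732.2)
√((-2144 - 9849) + Q) = √((-2144 - 9849) + 54016661981/31184097) = √(-11993 + 54016661981/31184097) = √(-319974213340/31184097) = 2*I*√2494526726573313495/31184097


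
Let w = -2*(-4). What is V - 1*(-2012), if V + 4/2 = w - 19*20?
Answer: 1638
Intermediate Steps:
w = 8
V = -374 (V = -2 + (8 - 19*20) = -2 + (8 - 380) = -2 - 372 = -374)
V - 1*(-2012) = -374 - 1*(-2012) = -374 + 2012 = 1638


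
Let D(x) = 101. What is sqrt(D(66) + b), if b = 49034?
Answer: sqrt(49135) ≈ 221.66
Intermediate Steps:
sqrt(D(66) + b) = sqrt(101 + 49034) = sqrt(49135)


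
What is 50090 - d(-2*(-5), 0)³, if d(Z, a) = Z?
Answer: 49090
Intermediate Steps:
50090 - d(-2*(-5), 0)³ = 50090 - (-2*(-5))³ = 50090 - 1*10³ = 50090 - 1*1000 = 50090 - 1000 = 49090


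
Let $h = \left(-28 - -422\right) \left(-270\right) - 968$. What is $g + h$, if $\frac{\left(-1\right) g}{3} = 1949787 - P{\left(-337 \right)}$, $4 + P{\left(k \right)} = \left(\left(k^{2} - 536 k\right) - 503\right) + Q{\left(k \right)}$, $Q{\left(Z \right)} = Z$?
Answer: $-5076638$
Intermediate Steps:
$h = -107348$ ($h = \left(-28 + 422\right) \left(-270\right) - 968 = 394 \left(-270\right) - 968 = -106380 - 968 = -107348$)
$P{\left(k \right)} = -507 + k^{2} - 535 k$ ($P{\left(k \right)} = -4 - \left(503 - k^{2} + 535 k\right) = -507 + k^{2} - 535 k$)
$g = -4969290$ ($g = - 3 \left(1949787 - \left(-507 + \left(-337\right)^{2} - -180295\right)\right) = - 3 \left(1949787 - \left(-507 + 113569 + 180295\right)\right) = - 3 \left(1949787 - 293357\right) = \left(-3\right) 1656430 = -4969290$)
$g + h = -4969290 - 107348 = -5076638$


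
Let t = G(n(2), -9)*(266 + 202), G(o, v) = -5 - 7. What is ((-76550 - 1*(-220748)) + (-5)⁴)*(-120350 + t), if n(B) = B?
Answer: -18242774018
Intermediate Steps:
G(o, v) = -12
t = -5616 (t = -12*(266 + 202) = -12*468 = -5616)
((-76550 - 1*(-220748)) + (-5)⁴)*(-120350 + t) = ((-76550 - 1*(-220748)) + (-5)⁴)*(-120350 - 5616) = ((-76550 + 220748) + 625)*(-125966) = (144198 + 625)*(-125966) = 144823*(-125966) = -18242774018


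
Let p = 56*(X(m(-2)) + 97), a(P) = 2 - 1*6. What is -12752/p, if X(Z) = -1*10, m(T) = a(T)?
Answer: -1594/609 ≈ -2.6174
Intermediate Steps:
a(P) = -4 (a(P) = 2 - 6 = -4)
m(T) = -4
X(Z) = -10
p = 4872 (p = 56*(-10 + 97) = 56*87 = 4872)
-12752/p = -12752/4872 = -12752*1/4872 = -1594/609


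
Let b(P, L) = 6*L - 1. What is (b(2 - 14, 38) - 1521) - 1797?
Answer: -3091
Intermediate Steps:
b(P, L) = -1 + 6*L
(b(2 - 14, 38) - 1521) - 1797 = ((-1 + 6*38) - 1521) - 1797 = ((-1 + 228) - 1521) - 1797 = (227 - 1521) - 1797 = -1294 - 1797 = -3091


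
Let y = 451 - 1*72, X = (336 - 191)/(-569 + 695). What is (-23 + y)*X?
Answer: 25810/63 ≈ 409.68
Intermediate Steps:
X = 145/126 ≈ 1.1508
y = 379 (y = 451 - 72 = 379)
(-23 + y)*X = (-23 + 379)*(145/126) = 356*(145/126) = 25810/63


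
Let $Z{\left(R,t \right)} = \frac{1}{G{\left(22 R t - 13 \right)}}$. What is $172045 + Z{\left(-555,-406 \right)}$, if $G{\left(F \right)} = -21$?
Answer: $\frac{3612944}{21} \approx 1.7205 \cdot 10^{5}$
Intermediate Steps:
$Z{\left(R,t \right)} = - \frac{1}{21}$ ($Z{\left(R,t \right)} = \frac{1}{-21} = - \frac{1}{21}$)
$172045 + Z{\left(-555,-406 \right)} = 172045 - \frac{1}{21} = \frac{3612944}{21}$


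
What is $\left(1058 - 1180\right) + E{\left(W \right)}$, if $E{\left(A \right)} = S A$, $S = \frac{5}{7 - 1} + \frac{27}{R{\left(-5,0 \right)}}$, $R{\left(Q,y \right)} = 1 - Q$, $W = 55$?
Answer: $\frac{514}{3} \approx 171.33$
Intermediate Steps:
$S = \frac{16}{3}$ ($S = \frac{5}{7 - 1} + \frac{27}{1 - -5} = \frac{5}{7 - 1} + \frac{27}{1 + 5} = \frac{5}{6} + \frac{27}{6} = 5 \cdot \frac{1}{6} + 27 \cdot \frac{1}{6} = \frac{5}{6} + \frac{9}{2} = \frac{16}{3} \approx 5.3333$)
$E{\left(A \right)} = \frac{16 A}{3}$
$\left(1058 - 1180\right) + E{\left(W \right)} = \left(1058 - 1180\right) + \frac{16}{3} \cdot 55 = -122 + \frac{880}{3} = \frac{514}{3}$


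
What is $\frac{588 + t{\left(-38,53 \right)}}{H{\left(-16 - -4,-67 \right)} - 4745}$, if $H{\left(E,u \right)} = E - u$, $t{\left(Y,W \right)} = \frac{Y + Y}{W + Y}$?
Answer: $- \frac{4372}{35175} \approx -0.12429$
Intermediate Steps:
$t{\left(Y,W \right)} = \frac{2 Y}{W + Y}$
$\frac{588 + t{\left(-38,53 \right)}}{H{\left(-16 - -4,-67 \right)} - 4745} = \frac{588 + 2 \left(-38\right) \frac{1}{53 - 38}}{\left(\left(-16 - -4\right) - -67\right) - 4745} = \frac{588 + 2 \left(-38\right) \frac{1}{15}}{\left(\left(-16 + 4\right) + 67\right) - 4745} = \frac{588 + 2 \left(-38\right) \frac{1}{15}}{\left(-12 + 67\right) - 4745} = \frac{588 - \frac{76}{15}}{55 - 4745} = \frac{8744}{15 \left(-4690\right)} = \frac{8744}{15} \left(- \frac{1}{4690}\right) = - \frac{4372}{35175}$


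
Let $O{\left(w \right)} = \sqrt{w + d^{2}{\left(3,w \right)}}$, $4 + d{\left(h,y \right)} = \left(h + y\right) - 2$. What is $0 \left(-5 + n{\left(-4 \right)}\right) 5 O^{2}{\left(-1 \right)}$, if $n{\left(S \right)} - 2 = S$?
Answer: $0$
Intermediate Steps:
$n{\left(S \right)} = 2 + S$
$d{\left(h,y \right)} = -6 + h + y$ ($d{\left(h,y \right)} = -4 - \left(2 - h - y\right) = -4 + \left(-2 + h + y\right) = -6 + h + y$)
$O{\left(w \right)} = \sqrt{w + \left(-3 + w\right)^{2}}$ ($O{\left(w \right)} = \sqrt{w + \left(-6 + 3 + w\right)^{2}} = \sqrt{w + \left(-3 + w\right)^{2}}$)
$0 \left(-5 + n{\left(-4 \right)}\right) 5 O^{2}{\left(-1 \right)} = 0 \left(-5 + \left(2 - 4\right)\right) 5 \left(\sqrt{-1 + \left(-3 - 1\right)^{2}}\right)^{2} = 0 \left(-5 - 2\right) 5 \left(\sqrt{-1 + \left(-4\right)^{2}}\right)^{2} = 0 \left(-7\right) 5 \left(\sqrt{-1 + 16}\right)^{2} = 0 \cdot 5 \left(\sqrt{15}\right)^{2} = 0 \cdot 15 = 0$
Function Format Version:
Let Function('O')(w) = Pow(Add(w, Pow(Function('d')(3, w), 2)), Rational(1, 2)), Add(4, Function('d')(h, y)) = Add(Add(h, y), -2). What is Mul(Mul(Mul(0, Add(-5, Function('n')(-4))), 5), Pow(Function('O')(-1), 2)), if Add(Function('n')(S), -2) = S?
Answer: 0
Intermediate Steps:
Function('n')(S) = Add(2, S)
Function('d')(h, y) = Add(-6, h, y) (Function('d')(h, y) = Add(-4, Add(Add(h, y), -2)) = Add(-4, Add(-2, h, y)) = Add(-6, h, y))
Function('O')(w) = Pow(Add(w, Pow(Add(-3, w), 2)), Rational(1, 2)) (Function('O')(w) = Pow(Add(w, Pow(Add(-6, 3, w), 2)), Rational(1, 2)) = Pow(Add(w, Pow(Add(-3, w), 2)), Rational(1, 2)))
Mul(Mul(Mul(0, Add(-5, Function('n')(-4))), 5), Pow(Function('O')(-1), 2)) = Mul(Mul(Mul(0, Add(-5, Add(2, -4))), 5), Pow(Pow(Add(-1, Pow(Add(-3, -1), 2)), Rational(1, 2)), 2)) = Mul(Mul(Mul(0, Add(-5, -2)), 5), Pow(Pow(Add(-1, Pow(-4, 2)), Rational(1, 2)), 2)) = Mul(Mul(Mul(0, -7), 5), Pow(Pow(Add(-1, 16), Rational(1, 2)), 2)) = Mul(Mul(0, 5), Pow(Pow(15, Rational(1, 2)), 2)) = Mul(0, 15) = 0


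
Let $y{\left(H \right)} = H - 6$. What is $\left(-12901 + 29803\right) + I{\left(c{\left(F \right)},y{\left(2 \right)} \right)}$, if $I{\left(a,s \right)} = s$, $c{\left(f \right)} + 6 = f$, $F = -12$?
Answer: $16898$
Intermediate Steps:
$c{\left(f \right)} = -6 + f$
$y{\left(H \right)} = -6 + H$ ($y{\left(H \right)} = H - 6 = -6 + H$)
$\left(-12901 + 29803\right) + I{\left(c{\left(F \right)},y{\left(2 \right)} \right)} = \left(-12901 + 29803\right) + \left(-6 + 2\right) = 16902 - 4 = 16898$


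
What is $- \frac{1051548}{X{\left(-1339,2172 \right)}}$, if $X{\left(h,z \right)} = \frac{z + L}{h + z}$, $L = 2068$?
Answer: $- \frac{218984871}{1060} \approx -2.0659 \cdot 10^{5}$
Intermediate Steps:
$X{\left(h,z \right)} = \frac{2068 + z}{h + z}$ ($X{\left(h,z \right)} = \frac{z + 2068}{h + z} = \frac{2068 + z}{h + z}$)
$- \frac{1051548}{X{\left(-1339,2172 \right)}} = - \frac{1051548}{\frac{1}{-1339 + 2172} \left(2068 + 2172\right)} = - \frac{1051548}{\frac{1}{833} \cdot 4240} = - \frac{1051548}{\frac{4240}{833}} = \left(-1051548\right) \frac{833}{4240} = - \frac{218984871}{1060}$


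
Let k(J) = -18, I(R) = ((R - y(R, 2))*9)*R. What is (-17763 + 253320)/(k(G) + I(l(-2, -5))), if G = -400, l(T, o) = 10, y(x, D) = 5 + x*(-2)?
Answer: 26173/248 ≈ 105.54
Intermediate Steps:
y(x, D) = 5 - 2*x
I(R) = R*(-45 + 27*R) (I(R) = ((R - (5 - 2*R))*9)*R = ((R + (-5 + 2*R))*9)*R = ((-5 + 3*R)*9)*R = (-45 + 27*R)*R = R*(-45 + 27*R))
(-17763 + 253320)/(k(G) + I(l(-2, -5))) = (-17763 + 253320)/(-18 + 9*10*(-5 + 3*10)) = 235557/(-18 + 9*10*(-5 + 30)) = 235557/(-18 + 9*10*25) = 235557/(-18 + 2250) = 235557/2232 = 235557*(1/2232) = 26173/248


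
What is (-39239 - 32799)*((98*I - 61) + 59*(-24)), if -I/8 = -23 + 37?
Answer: 897089214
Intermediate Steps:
I = -112 (I = -8*(-23 + 37) = -8*14 = -112)
(-39239 - 32799)*((98*I - 61) + 59*(-24)) = (-39239 - 32799)*((98*(-112) - 61) + 59*(-24)) = -72038*((-10976 - 61) - 1416) = -72038*(-11037 - 1416) = -72038*(-12453) = 897089214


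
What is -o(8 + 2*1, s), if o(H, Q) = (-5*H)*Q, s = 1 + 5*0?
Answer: 50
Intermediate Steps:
s = 1 (s = 1 + 0 = 1)
o(H, Q) = -5*H*Q
-o(8 + 2*1, s) = -(-5)*(8 + 2*1) = -(-5)*(8 + 2) = -(-5)*10 = -1*(-50) = 50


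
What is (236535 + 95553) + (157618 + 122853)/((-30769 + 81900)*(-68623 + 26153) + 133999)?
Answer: 721095740453777/2171399571 ≈ 3.3209e+5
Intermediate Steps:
(236535 + 95553) + (157618 + 122853)/((-30769 + 81900)*(-68623 + 26153) + 133999) = 332088 + 280471/(51131*(-42470) + 133999) = 332088 + 280471/(-2171533570 + 133999) = 332088 + 280471/(-2171399571) = 332088 + 280471*(-1/2171399571) = 332088 - 280471/2171399571 = 721095740453777/2171399571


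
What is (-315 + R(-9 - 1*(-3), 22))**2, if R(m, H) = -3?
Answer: 101124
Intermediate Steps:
(-315 + R(-9 - 1*(-3), 22))**2 = (-315 - 3)**2 = (-318)**2 = 101124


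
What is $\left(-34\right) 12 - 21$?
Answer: $-429$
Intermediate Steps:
$\left(-34\right) 12 - 21 = -408 - 21 = -429$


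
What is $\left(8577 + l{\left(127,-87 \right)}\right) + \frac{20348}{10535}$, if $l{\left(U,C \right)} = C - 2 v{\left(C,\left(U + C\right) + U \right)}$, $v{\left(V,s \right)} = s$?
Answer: $\frac{85943808}{10535} \approx 8157.9$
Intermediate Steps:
$l{\left(U,C \right)} = - C - 4 U$ ($l{\left(U,C \right)} = C - 2 \left(\left(U + C\right) + U\right) = C - 2 \left(\left(C + U\right) + U\right) = C - 2 \left(C + 2 U\right) = C - \left(2 C + 4 U\right) = - C - 4 U$)
$\left(8577 + l{\left(127,-87 \right)}\right) + \frac{20348}{10535} = \left(8577 - 421\right) + \frac{20348}{10535} = 8156 + \frac{20348}{10535} = \frac{85943808}{10535}$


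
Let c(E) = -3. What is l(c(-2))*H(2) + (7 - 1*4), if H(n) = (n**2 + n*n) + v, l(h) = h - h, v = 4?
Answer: 3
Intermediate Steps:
l(h) = 0
H(n) = 4 + 2*n**2 (H(n) = (n**2 + n*n) + 4 = (n**2 + n**2) + 4 = 2*n**2 + 4 = 4 + 2*n**2)
l(c(-2))*H(2) + (7 - 1*4) = 0*(4 + 2*2**2) + (7 - 1*4) = 0*(4 + 2*4) + (7 - 4) = 0*(4 + 8) + 3 = 0*12 + 3 = 0 + 3 = 3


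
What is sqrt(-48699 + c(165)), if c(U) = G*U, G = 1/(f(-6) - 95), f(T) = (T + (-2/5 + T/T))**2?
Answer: I*sqrt(131947769634)/1646 ≈ 220.68*I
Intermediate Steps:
f(T) = (3/5 + T)**2 (f(T) = (T + (-2*1/5 + 1))**2 = (T + (-2/5 + 1))**2 = (T + 3/5)**2 = (3/5 + T)**2)
G = -25/1646 (G = 1/((3 + 5*(-6))**2/25 - 95) = 1/((3 - 30)**2/25 - 95) = 1/((1/25)*(-27)**2 - 95) = 1/((1/25)*729 - 95) = 1/(729/25 - 95) = 1/(-1646/25) = -25/1646 ≈ -0.015188)
c(U) = -25*U/1646
sqrt(-48699 + c(165)) = sqrt(-48699 - 25/1646*165) = sqrt(-48699 - 4125/1646) = sqrt(-80162679/1646) = I*sqrt(131947769634)/1646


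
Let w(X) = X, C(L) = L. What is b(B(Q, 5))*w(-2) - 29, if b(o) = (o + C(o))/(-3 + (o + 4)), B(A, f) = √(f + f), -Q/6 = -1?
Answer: -301/9 + 4*√10/9 ≈ -32.039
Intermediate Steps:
Q = 6 (Q = -6*(-1) = 6)
B(A, f) = √2*√f (B(A, f) = √(2*f) = √2*√f)
b(o) = 2*o/(1 + o) (b(o) = (o + o)/(-3 + (o + 4)) = (2*o)/(-3 + (4 + o)) = (2*o)/(1 + o) = 2*o/(1 + o))
b(B(Q, 5))*w(-2) - 29 = (2*(√2*√5)/(1 + √2*√5))*(-2) - 29 = (2*√10/(1 + √10))*(-2) - 29 = -4*√10/(1 + √10) - 29 = -29 - 4*√10/(1 + √10)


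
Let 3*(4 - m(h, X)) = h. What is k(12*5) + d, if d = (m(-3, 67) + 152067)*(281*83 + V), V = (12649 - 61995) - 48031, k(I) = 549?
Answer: -11261539339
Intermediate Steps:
m(h, X) = 4 - h/3
V = -97377 (V = -49346 - 48031 = -97377)
d = -11261539888 (d = ((4 - ⅓*(-3)) + 152067)*(281*83 - 97377) = ((4 + 1) + 152067)*(23323 - 97377) = (5 + 152067)*(-74054) = 152072*(-74054) = -11261539888)
k(12*5) + d = 549 - 11261539888 = -11261539339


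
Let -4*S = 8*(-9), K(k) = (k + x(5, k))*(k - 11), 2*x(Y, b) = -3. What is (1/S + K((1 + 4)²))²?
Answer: 35081929/324 ≈ 1.0828e+5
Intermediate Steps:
x(Y, b) = -3/2 (x(Y, b) = (½)*(-3) = -3/2)
K(k) = (-11 + k)*(-3/2 + k) (K(k) = (k - 3/2)*(k - 11) = (-3/2 + k)*(-11 + k) = (-11 + k)*(-3/2 + k))
S = 18 (S = -2*(-9) = -¼*(-72) = 18)
(1/S + K((1 + 4)²))² = (1/18 + (33/2 + ((1 + 4)²)² - 25*(1 + 4)²/2))² = (1/18 + (33/2 + (5²)² - 25/2*5²))² = (1/18 + (33/2 + 25² - 25/2*25))² = (1/18 + (33/2 + 625 - 625/2))² = (1/18 + 329)² = (5923/18)² = 35081929/324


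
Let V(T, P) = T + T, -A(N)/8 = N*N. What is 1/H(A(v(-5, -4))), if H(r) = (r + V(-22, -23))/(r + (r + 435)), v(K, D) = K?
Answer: -35/244 ≈ -0.14344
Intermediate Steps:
A(N) = -8*N² (A(N) = -8*N*N = -8*N²)
V(T, P) = 2*T
H(r) = (-44 + r)/(435 + 2*r) (H(r) = (r + 2*(-22))/(r + (r + 435)) = (r - 44)/(r + (435 + r)) = (-44 + r)/(435 + 2*r))
1/H(A(v(-5, -4))) = 1/((-44 - 8*(-5)²)/(435 + 2*(-8*(-5)²))) = 1/((-44 - 8*25)/(435 + 2*(-8*25))) = 1/((-44 - 200)/(435 + 2*(-200))) = 1/(-244/(435 - 400)) = 1/(-244/35) = -35/244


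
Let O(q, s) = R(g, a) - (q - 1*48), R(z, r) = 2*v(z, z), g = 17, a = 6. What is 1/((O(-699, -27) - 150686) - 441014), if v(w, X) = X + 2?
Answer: -1/590915 ≈ -1.6923e-6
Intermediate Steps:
v(w, X) = 2 + X
R(z, r) = 4 + 2*z (R(z, r) = 2*(2 + z) = 4 + 2*z)
O(q, s) = 86 - q (O(q, s) = (4 + 2*17) - (q - 1*48) = (4 + 34) - (q - 48) = 38 - (-48 + q) = 38 + (48 - q) = 86 - q)
1/((O(-699, -27) - 150686) - 441014) = 1/(((86 - 1*(-699)) - 150686) - 441014) = 1/(((86 + 699) - 150686) - 441014) = 1/((785 - 150686) - 441014) = 1/(-149901 - 441014) = 1/(-590915) = -1/590915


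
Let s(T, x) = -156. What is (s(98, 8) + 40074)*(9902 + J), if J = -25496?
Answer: -622481292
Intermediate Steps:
(s(98, 8) + 40074)*(9902 + J) = (-156 + 40074)*(9902 - 25496) = 39918*(-15594) = -622481292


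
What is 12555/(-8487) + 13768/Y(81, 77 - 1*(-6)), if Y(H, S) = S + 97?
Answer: 3183031/42435 ≈ 75.010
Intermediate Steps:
Y(H, S) = 97 + S
12555/(-8487) + 13768/Y(81, 77 - 1*(-6)) = 12555/(-8487) + 13768/(97 + (77 - 1*(-6))) = 12555*(-1/8487) + 13768/(97 + (77 + 6)) = -1395/943 + 13768/(97 + 83) = -1395/943 + 13768/180 = -1395/943 + 13768*(1/180) = -1395/943 + 3442/45 = 3183031/42435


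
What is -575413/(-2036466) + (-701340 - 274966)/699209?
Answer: -1585880026279/1423915355394 ≈ -1.1137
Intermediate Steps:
-575413/(-2036466) + (-701340 - 274966)/699209 = -575413*(-1/2036466) - 976306*1/699209 = 575413/2036466 - 976306/699209 = -1585880026279/1423915355394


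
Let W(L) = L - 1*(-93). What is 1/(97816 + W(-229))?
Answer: 1/97680 ≈ 1.0238e-5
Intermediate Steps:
W(L) = 93 + L (W(L) = L + 93 = 93 + L)
1/(97816 + W(-229)) = 1/(97816 + (93 - 229)) = 1/(97816 - 136) = 1/97680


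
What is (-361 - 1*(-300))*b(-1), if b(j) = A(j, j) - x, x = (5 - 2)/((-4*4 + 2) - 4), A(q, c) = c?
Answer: 305/6 ≈ 50.833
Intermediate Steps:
x = -⅙ (x = 3/((-16 + 2) - 4) = 3/(-14 - 4) = 3/(-18) = 3*(-1/18) = -⅙ ≈ -0.16667)
b(j) = ⅙ + j (b(j) = j - 1*(-⅙) = j + ⅙ = ⅙ + j)
(-361 - 1*(-300))*b(-1) = (-361 - 1*(-300))*(⅙ - 1) = (-361 + 300)*(-⅚) = -61*(-⅚) = 305/6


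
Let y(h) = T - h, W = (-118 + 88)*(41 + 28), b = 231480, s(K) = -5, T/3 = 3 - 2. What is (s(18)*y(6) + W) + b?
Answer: 229425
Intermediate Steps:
T = 3 (T = 3*(3 - 2) = 3*1 = 3)
W = -2070 (W = -30*69 = -2070)
y(h) = 3 - h
(s(18)*y(6) + W) + b = (-5*(3 - 1*6) - 2070) + 231480 = (-5*(3 - 6) - 2070) + 231480 = (-5*(-3) - 2070) + 231480 = (15 - 2070) + 231480 = -2055 + 231480 = 229425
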